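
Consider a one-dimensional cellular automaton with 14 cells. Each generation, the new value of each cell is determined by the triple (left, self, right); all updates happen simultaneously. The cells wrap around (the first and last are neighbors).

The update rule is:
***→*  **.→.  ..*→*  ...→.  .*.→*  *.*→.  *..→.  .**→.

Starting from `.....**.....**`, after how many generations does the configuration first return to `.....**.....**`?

generation 1: ....*......*..
generation 2: ...**.....**..
generation 3: ..*......*....
generation 4: .**.....**....
generation 5: *......*......
generation 6: *.....**.....*
generation 7: .....*......*.
generation 8: ....**.....**.
generation 9: ...*......*...
generation 10: ..**.....**...
generation 11: .*......*.....
generation 12: **.....**.....
generation 13: ......*......*
generation 14: .....**.....**

14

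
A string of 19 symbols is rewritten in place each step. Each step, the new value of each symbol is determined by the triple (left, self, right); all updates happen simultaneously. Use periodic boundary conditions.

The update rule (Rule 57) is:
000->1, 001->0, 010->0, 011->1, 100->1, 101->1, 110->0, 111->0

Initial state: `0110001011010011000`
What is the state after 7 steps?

0101100110101010111
1011010101010101100
0110101010101011010
0101010101010110101
1010101010101101010
0101010101011010101
1010101010110101010

1010101010110101010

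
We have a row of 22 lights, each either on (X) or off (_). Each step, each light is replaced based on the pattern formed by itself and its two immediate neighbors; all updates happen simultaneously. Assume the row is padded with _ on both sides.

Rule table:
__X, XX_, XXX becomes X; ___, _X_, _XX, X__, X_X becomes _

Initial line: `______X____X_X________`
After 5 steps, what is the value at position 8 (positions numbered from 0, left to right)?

_____X____X___________
____X____X____________
___X____X_____________
__X____X______________
_X____X_______________
position 8 holds _

_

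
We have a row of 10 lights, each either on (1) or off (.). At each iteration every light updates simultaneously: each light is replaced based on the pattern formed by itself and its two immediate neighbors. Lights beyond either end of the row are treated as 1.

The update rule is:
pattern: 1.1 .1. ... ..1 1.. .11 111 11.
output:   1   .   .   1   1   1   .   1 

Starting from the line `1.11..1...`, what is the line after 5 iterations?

.11111.11.

iteration 1: 111111.1.1
iteration 2: .....11.11
iteration 3: 1...11111.
iteration 4: 11.11...11
iteration 5: .11111.11.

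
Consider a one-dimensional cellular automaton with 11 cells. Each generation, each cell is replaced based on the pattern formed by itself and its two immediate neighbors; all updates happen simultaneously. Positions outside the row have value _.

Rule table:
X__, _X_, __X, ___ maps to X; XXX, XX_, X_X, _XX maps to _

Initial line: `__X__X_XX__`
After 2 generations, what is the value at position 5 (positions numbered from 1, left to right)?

_

XXXXXX___XX
______XXX__
position 5 holds _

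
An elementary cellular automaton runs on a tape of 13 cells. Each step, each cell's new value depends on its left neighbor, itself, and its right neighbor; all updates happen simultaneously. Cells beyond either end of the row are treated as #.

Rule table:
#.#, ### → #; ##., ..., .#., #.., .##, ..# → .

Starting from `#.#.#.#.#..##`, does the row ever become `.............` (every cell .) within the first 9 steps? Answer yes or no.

yes

.#.#.#.#....#
#.#.#.#......
.#.#.#.......
#.#.#........
.#.#.........
#.#..........
.#...........
#............
.............
all cells are . at step 9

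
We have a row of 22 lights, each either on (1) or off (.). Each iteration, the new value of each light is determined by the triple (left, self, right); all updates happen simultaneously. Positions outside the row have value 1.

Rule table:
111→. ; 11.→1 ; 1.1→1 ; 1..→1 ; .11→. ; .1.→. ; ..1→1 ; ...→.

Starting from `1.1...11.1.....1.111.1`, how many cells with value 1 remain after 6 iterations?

11.1.1.11.1...1.1..11.
.11.1.1.11.1.1.1.11.11
1.11.1.1.11.1.1.1.11..
11.11.1.1.11.1.1.1.111
.11.11.1.1.11.1.1.1...
1.11.11.1.1.11.1.1.1.1
count of 1: 13

13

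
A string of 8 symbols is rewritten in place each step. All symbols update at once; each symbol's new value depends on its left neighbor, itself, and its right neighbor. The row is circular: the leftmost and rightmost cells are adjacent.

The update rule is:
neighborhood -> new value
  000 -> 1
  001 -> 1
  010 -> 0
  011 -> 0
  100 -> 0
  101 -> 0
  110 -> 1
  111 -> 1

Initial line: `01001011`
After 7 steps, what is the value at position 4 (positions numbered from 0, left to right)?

1

step 1: 00010001
step 2: 01100110
step 3: 10101010
step 4: 00000000
step 5: 11111111
step 6: 11111111  (fixed point — unchanged through step 7)
position 4 holds 1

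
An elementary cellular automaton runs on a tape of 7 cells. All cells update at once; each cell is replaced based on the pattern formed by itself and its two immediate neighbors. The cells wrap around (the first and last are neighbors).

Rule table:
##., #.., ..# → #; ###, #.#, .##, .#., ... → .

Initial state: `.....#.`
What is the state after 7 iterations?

....#.#
#..#...
.##.#.#
..#....
.#.#...
#...#..
.#.#.##

.#.#.##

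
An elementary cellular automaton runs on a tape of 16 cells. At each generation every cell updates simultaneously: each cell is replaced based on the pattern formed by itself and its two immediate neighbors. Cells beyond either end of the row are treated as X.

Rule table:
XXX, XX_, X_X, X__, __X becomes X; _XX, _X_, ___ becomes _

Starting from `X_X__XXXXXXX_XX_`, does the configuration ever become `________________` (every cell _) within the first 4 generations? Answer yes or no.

no

XX_XX_XXXXXXX_XX
XXX_XX_XXXXXXX_X
XXXX_XX_XXXXXXX_
XXXXX_XX_XXXXXXX
generation 4 is XXXXX_XX_XXXXXXX, still not uniform _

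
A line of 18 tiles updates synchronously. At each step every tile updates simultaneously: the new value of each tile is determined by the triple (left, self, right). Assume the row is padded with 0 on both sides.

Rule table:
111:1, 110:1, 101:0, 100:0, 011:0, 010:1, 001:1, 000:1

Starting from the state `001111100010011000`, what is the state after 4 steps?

010100101010101001

110111101110101011
010011100110101001
110101101010101011
010100101010101001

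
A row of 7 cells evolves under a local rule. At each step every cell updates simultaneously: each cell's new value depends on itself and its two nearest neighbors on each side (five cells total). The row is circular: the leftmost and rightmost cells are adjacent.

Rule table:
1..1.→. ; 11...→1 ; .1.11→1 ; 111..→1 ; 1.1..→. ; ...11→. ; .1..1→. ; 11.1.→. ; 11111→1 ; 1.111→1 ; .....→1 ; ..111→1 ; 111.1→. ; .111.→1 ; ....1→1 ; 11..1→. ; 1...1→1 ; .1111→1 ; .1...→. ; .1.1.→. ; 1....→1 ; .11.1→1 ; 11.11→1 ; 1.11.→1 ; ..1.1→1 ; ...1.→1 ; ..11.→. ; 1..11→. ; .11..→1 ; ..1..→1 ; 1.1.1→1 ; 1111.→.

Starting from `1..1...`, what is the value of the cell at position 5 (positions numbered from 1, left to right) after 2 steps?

1

1..1.11
1..1111
position 5 holds 1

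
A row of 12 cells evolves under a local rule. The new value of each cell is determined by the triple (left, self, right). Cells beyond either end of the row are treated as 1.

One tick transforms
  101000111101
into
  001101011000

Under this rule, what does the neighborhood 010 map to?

At position 2 the neighborhood is 010; the next row has 1 there.

1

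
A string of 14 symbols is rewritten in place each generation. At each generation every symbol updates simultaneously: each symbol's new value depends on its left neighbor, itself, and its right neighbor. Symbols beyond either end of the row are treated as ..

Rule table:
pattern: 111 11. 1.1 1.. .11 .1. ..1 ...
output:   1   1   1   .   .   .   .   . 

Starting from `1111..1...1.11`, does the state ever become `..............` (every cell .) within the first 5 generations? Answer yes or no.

.111.......1.1
..11........1.
...1..........
..............
all cells are . at generation 4

yes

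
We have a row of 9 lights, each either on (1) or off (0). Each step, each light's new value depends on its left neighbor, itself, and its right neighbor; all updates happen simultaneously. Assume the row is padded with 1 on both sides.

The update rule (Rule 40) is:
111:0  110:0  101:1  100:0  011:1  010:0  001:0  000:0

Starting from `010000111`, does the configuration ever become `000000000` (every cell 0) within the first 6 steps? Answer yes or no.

100000100
000000000
all cells are 0 at step 2

yes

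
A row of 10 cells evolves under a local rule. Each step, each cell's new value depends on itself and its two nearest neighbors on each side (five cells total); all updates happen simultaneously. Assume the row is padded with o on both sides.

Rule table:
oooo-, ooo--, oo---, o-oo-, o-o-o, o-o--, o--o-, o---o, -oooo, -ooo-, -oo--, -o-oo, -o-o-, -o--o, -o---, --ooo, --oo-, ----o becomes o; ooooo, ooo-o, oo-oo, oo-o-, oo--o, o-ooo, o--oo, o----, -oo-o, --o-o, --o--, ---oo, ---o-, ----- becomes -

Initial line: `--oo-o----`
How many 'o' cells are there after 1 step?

4

--o--oo-o-
count of o: 4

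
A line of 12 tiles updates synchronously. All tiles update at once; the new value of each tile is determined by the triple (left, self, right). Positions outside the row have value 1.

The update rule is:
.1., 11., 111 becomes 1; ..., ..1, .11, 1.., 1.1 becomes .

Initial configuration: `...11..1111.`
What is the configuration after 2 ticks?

....1...111.
....1....11.

....1....11.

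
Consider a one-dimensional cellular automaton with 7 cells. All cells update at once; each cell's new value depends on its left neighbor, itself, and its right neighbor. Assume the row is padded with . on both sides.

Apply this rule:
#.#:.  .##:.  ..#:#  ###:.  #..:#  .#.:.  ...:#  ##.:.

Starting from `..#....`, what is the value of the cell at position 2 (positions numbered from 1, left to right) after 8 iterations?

.

iteration 1: ##.####
iteration 2: .......
iteration 3: #######
iteration 4: .......  (repeats iteration 2; period 2)
iteration 8: .......
position 2 holds .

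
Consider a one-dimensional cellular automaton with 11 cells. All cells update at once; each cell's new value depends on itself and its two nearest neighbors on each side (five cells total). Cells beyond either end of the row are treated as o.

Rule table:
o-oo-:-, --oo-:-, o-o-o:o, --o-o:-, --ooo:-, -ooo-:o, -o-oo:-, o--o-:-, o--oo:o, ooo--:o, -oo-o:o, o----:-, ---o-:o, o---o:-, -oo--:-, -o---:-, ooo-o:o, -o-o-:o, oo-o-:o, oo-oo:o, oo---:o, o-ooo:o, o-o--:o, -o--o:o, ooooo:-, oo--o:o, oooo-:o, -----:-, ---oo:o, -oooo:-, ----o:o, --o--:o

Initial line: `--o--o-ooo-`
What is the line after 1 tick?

o-oo---oooo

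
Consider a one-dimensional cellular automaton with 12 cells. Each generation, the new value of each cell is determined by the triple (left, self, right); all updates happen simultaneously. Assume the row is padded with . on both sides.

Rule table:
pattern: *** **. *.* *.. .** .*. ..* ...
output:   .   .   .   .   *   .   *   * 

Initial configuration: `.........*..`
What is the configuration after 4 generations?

***........*

*********..*
*.........*.
..********..
***........*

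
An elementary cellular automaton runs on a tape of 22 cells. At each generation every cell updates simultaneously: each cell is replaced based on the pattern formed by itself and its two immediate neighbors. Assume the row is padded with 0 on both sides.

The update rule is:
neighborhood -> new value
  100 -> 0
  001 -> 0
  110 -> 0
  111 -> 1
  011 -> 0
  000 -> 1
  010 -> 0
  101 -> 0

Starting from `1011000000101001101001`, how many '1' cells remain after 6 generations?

9

generation 1: 0000011110000000000000
generation 2: 1111001100111111111111
generation 3: 0110000000011111111110
generation 4: 0000111111001111111100
generation 5: 1110011110000111111001
generation 6: 0100001100110011110000
count of 1: 9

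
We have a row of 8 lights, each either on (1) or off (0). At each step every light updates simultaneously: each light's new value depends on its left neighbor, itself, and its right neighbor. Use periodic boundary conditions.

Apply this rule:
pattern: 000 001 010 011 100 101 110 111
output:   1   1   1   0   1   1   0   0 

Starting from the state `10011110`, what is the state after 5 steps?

step 1: 11100001
step 2: 00011110
step 3: 11100001  (repeats step 1; period 2)
step 5: 11100001

11100001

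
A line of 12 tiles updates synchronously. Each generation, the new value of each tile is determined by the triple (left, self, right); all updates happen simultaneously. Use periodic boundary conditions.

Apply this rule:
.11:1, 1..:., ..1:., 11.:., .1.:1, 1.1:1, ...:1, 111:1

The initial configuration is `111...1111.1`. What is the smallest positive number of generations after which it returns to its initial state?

11..1.111.11
1...1111.111
..1.111.1111
..1111.1111.
1.111.1111..
1111.1111...
111.1111..1.
11.1111...11
1.1111..1.11
.1111...1111
1111..1.111.
111...1111.1

12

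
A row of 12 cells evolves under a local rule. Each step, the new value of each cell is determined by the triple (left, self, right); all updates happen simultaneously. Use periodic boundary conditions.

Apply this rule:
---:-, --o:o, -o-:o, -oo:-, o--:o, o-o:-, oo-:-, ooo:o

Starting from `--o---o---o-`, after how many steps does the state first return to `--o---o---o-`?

-ooo-ooo-ooo
--o---o---o-

2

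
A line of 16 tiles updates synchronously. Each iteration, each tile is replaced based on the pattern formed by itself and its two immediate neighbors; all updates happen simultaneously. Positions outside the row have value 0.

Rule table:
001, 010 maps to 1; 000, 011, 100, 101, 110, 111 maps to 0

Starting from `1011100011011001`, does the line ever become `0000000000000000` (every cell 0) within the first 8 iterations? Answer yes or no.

no

iteration 1: 1000000100000011
iteration 2: 1000001100000100
iteration 3: 1000010000001100
iteration 4: 1000110000010000
iteration 5: 1001000000110000
iteration 6: 1011000001000000
iteration 7: 1000000011000000
iteration 8: 1000000100000000
iteration 8 is 1000000100000000, still not uniform 0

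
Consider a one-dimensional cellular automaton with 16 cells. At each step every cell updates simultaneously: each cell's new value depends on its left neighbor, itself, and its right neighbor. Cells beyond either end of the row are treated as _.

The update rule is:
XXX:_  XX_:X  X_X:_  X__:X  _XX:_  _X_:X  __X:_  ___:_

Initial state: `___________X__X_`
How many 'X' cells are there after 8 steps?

___________XX_XX
____________X__X
____________XX_X
_____________X_X
_____________X_X  (fixed point — unchanged through step 8)
count of X: 2

2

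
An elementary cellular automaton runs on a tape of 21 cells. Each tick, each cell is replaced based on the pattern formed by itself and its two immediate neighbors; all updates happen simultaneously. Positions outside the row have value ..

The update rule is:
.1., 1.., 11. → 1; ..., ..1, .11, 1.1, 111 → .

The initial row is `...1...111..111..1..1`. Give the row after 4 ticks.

...11....11...11.11.1
....11....11...1..1.1
.....11....11..11.1.1
......11....11..1.1.1

......11....11..1.1.1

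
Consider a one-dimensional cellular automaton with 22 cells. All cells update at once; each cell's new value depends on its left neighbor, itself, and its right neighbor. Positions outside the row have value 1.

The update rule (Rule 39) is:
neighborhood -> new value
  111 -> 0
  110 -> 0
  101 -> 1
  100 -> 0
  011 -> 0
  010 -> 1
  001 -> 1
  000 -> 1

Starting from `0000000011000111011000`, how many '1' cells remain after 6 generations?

7

generation 1: 0111111100011000100011
generation 2: 1000000001100011101100
generation 3: 0011111110001100010001
generation 4: 0100000000110001110110
generation 5: 1101111111000110001001
generation 6: 0010000000011000111010
count of 1: 7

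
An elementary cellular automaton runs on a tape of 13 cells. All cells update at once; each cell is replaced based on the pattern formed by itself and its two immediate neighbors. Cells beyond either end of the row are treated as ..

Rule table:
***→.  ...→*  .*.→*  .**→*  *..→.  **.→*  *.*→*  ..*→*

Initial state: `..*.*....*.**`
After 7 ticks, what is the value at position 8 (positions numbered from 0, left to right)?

.

*****.*******
*...***.....*
*.***.*.*****
***.*****...*
*.***...*.***
***.*.*****.*
*.*****...***
position 8 holds .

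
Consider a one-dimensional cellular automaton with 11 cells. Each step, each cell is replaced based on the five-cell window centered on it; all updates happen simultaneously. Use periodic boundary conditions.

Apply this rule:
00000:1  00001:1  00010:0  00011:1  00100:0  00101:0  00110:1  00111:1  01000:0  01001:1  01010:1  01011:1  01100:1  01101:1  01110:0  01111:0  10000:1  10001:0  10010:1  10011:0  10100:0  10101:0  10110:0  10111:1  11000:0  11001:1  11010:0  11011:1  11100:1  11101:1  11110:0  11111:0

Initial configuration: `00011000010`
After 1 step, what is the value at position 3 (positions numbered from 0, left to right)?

1

11111011000
position 3 holds 1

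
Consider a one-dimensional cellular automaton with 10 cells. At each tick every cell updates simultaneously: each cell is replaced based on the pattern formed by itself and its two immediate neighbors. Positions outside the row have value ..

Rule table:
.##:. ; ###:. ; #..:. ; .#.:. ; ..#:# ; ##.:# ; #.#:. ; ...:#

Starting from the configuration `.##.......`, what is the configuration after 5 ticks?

########..

tick 1: #.#.######
tick 2: .........#
tick 3: #########.
tick 4: ........#.
tick 5: ########..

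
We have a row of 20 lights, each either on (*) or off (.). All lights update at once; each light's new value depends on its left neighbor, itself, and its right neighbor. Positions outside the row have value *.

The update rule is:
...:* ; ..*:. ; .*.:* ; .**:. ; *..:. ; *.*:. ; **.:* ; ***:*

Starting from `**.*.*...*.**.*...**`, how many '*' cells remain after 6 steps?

10

step 1: **.*.*.*.*..*.*.*..*
step 2: **.*.*.*.*..*.*.*...
step 3: **.*.*.*.*..*.*.*.*.
step 4: **.*.*.*.*..*.*.*.*.  (fixed point — unchanged through step 6)
count of *: 10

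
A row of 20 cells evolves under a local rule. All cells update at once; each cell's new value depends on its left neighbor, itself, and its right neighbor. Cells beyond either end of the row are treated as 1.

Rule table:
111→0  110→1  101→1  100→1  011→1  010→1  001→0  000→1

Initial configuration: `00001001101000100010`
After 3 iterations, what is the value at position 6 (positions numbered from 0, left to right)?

iteration 1: 11101101111110111011
iteration 2: 00111111000011101110
iteration 3: 10100001111010111011
position 6 holds 0

0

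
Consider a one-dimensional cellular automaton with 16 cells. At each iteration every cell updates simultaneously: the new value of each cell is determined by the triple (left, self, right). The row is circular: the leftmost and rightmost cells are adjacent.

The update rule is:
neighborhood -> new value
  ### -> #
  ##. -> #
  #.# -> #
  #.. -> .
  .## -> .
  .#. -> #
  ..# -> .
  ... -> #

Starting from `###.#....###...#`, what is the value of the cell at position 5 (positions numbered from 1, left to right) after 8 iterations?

.

#####.##..##.#..
.#####.#...###..
..######.#..##.#
...#######...###
.#..######.#..##
##...#######...#
##.#..######.#..
.###...#######..
position 5 holds .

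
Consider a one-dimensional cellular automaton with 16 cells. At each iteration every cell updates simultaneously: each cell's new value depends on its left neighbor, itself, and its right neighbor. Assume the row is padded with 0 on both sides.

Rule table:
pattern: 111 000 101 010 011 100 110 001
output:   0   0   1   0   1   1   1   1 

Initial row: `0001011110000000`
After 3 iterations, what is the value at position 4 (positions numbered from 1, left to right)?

0010110011000000
0101111111100000
1011000000110000
position 4 holds 1

1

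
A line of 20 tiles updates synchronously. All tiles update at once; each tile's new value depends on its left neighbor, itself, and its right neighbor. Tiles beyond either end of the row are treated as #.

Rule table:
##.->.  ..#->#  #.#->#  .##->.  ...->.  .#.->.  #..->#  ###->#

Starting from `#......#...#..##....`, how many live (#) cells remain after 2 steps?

10

.#....#.#.#.##..#..#
#.#..#.#.#.#..##.##.
count of #: 10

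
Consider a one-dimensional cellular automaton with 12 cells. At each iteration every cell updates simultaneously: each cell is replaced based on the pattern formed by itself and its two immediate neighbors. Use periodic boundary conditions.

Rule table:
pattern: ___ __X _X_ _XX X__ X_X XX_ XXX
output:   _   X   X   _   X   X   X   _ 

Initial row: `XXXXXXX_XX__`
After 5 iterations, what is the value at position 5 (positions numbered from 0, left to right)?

X

______XX_XXX
X____X_XX__X
XX__XXX_XXX_
_XXX__XX__XX
X__XXX_XXX_X
position 5 holds X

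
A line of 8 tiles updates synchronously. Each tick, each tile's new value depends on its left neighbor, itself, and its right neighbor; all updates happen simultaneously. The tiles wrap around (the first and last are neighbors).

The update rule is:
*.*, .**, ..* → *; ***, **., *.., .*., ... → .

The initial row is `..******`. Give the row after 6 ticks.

.**.....
**......
*......*
......**
.....**.
....**..

....**..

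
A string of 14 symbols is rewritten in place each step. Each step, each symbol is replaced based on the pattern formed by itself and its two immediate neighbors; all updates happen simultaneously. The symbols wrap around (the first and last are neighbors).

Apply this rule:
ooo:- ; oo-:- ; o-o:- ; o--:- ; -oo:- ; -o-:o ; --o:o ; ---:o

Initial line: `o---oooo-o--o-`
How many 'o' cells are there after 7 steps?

8

o-oo-----o-oo-
o----ooooo----
o-ooo------ooo
------ooooo---
oooooo------oo
-------ooooo--
ooooooo------o
count of o: 8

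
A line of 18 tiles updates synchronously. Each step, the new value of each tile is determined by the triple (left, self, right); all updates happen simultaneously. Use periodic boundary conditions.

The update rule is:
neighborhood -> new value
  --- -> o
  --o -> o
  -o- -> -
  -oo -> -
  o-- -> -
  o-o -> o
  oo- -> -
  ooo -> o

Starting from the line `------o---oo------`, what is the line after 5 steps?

oooooo--oo---ooooo
ooooo--o---oo-oooo
oooo--o--oo--o-ooo
ooo--o--o---o-o-oo
oo--o--o--oo-o-o-o

oo--o--o--oo-o-o-o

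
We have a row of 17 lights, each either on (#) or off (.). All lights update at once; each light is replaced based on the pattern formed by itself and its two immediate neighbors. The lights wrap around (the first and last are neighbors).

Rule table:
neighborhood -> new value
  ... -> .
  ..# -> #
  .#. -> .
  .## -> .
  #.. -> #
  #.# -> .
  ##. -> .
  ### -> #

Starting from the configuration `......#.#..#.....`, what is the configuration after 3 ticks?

...#.....#..#.#..

.....#...##.#....
....#.#.#....#...
...#.....#..#.#..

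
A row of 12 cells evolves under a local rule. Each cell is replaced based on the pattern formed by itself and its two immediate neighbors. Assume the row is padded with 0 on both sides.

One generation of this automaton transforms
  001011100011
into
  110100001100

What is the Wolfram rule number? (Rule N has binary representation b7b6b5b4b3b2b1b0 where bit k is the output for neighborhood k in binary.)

35

position 5: 111 → 0  (bit 7 = 0)
position 6: 110 → 0  (bit 6 = 0)
position 3: 101 → 1  (bit 5 = 1)
position 7: 100 → 0  (bit 4 = 0)
position 4: 011 → 0  (bit 3 = 0)
position 2: 010 → 0  (bit 2 = 0)
position 1: 001 → 1  (bit 1 = 1)
position 0: 000 → 1  (bit 0 = 1)
bits b7..b0 = 00100011 = 35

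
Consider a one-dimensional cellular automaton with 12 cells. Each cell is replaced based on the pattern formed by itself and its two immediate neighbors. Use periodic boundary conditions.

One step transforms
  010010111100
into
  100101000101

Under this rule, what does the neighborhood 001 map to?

1

At position 0 the neighborhood is 001; the next row has 1 there.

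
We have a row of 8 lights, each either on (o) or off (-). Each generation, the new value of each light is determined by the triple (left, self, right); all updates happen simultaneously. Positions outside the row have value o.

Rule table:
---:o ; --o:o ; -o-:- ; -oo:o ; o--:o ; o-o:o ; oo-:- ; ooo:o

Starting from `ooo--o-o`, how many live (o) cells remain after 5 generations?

generation 1: oo-oo-oo
generation 2: o-oo-ooo
generation 3: -oo-oooo
generation 4: oo-ooooo
generation 5: o-oooooo
count of o: 7

7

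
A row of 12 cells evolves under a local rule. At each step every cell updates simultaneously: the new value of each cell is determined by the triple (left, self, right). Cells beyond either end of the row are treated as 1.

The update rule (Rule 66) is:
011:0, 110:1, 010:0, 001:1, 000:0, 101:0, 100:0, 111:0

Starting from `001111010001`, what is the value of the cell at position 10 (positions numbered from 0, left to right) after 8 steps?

0

010001000010
000010000100
000100001001
001000010010
010000100100
000001001001
000010010010
000100100100
position 10 holds 0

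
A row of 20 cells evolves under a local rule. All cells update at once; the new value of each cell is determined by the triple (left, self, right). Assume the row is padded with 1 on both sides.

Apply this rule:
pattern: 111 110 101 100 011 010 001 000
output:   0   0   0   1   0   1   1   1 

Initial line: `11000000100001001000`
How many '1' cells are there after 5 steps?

00111111111111111111
11000000000000000000
00111111111111111111  (repeats step 1; period 2)
step 5: 00111111111111111111
count of 1: 18

18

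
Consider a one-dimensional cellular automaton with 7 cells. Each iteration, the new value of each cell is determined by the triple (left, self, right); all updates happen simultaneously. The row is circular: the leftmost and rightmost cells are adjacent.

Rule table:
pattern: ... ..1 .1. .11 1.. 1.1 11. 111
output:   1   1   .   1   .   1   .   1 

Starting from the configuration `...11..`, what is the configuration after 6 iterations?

iteration 1: 1111..1
iteration 2: 111..11
iteration 3: 11..111
iteration 4: 1..1111
iteration 5: ..11111
iteration 6: .11111.

.11111.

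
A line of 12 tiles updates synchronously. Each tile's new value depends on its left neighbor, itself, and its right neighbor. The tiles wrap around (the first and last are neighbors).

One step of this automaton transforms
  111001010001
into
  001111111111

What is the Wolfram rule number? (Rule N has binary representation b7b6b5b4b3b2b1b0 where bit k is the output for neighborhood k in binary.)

position 0: 111 → 0  (bit 7 = 0)
position 2: 110 → 1  (bit 6 = 1)
position 6: 101 → 1  (bit 5 = 1)
position 3: 100 → 1  (bit 4 = 1)
position 11: 011 → 1  (bit 3 = 1)
position 5: 010 → 1  (bit 2 = 1)
position 4: 001 → 1  (bit 1 = 1)
position 9: 000 → 1  (bit 0 = 1)
bits b7..b0 = 01111111 = 127

127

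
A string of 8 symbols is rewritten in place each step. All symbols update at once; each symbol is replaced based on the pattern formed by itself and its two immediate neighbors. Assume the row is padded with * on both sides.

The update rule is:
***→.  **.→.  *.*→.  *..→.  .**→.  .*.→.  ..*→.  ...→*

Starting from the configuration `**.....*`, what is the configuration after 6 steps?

step 1: ...***..
step 2: .*......
step 3: ...****.
step 4: .*......  (repeats step 2; period 2)
step 6: .*......

.*......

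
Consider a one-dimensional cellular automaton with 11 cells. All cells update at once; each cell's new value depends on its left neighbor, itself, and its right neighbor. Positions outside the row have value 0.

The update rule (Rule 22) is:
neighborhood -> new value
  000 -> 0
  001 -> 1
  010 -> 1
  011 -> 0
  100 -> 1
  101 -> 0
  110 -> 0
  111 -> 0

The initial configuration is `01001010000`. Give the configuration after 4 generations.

11111011000
00000000100
00000001110
00000010001

00000010001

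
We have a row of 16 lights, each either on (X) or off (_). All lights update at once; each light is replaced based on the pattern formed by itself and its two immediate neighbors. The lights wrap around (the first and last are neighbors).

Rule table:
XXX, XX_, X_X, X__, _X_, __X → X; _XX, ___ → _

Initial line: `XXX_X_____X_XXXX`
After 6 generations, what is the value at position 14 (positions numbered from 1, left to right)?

XXXXXX___XXX_XXX
XXXXXXX_X_XXX_XX
XXXXXXXXXX_XXX_X
XXXXXXXXXXX_XXX_
_XXXXXXXXXXX_XXX
X_XXXXXXXXXXX_XX
position 14 holds _

_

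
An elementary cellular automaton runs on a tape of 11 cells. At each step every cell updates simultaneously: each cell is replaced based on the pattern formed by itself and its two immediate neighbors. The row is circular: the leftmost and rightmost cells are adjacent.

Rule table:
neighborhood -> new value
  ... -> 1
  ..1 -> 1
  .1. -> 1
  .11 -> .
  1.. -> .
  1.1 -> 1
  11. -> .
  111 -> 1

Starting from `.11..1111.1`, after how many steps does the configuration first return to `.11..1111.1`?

33

1...1.11.11
..1111..1.1
.1.11..1111
111...1.11.
.1..1111..1
11.1.11..11
1.111...1.1
.1.1..1111.
1111.1.11..
.11.111...1
1..1.1..111
..1111.1.11
.1.11.111..
111..1.1..1
11..1111.1.
...1.11.111
.1111..1.1.
1.11..1111.
11...1.11.1
1..1111..1.
1.1.11..111
.111...1.11
1.1..1111..
111.1.11..1
11.111...1.
..1.1..1111
.1111.1.11.
1.11.111...
11..1.1..11
1..1111.1.1
..1.11.111.
1111..1.1..
.11..1111.1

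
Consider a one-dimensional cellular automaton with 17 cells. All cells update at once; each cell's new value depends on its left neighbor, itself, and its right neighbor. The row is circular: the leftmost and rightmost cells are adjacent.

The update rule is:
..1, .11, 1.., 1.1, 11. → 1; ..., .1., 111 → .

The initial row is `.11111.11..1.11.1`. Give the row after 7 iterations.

11...111111.1111.
111.11....111..11
..11111..11.1111.
.11...1111111..11
1111.11.....11111
...11111...11....
..11...11.1111...

..11...11.1111...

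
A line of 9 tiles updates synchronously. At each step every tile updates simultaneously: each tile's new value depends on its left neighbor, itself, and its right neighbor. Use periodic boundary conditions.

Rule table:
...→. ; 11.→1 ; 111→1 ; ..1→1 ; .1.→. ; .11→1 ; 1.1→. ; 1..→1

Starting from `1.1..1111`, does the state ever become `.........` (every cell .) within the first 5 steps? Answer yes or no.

no

1..111111
111111111
111111111  (fixed point — unchanged through step 5)
step 5 is 111111111, still not uniform .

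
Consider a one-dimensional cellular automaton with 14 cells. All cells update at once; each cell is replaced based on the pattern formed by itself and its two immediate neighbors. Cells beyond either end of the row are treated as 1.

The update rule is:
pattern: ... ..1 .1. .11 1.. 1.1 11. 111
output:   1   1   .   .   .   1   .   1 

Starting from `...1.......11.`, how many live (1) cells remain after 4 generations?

generation 1: .11..111111..1
generation 2: 1...1.1111..1.
generation 3: ..11.1.11..1.1
generation 4: .1..1.1...1.1.
count of 1: 5

5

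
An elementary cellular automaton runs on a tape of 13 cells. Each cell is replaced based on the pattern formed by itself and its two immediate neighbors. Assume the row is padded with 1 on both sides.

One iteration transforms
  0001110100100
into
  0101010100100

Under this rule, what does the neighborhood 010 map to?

At position 7 the neighborhood is 010; the next row has 1 there.

1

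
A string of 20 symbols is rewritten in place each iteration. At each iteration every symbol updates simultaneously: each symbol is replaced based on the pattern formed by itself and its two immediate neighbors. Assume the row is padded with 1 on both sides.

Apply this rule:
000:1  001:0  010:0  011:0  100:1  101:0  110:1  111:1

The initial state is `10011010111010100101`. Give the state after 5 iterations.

11111100111001111000

iteration 1: 11001000011000010000
iteration 2: 11100111001111001110
iteration 3: 11110011100111100110
iteration 4: 11111001110011110010
iteration 5: 11111100111001111000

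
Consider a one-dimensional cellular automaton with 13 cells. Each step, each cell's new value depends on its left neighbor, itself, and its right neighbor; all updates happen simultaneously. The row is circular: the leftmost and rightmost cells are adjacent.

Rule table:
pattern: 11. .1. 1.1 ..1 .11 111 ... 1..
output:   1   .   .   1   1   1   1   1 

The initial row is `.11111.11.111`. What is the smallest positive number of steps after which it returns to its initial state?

1

.11111.11.111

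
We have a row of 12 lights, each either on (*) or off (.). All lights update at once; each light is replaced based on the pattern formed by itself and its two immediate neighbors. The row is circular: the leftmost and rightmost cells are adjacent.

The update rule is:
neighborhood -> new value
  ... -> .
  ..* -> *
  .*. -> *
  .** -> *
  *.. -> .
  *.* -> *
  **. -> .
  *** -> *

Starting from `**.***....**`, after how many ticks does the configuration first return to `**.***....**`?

12

*.***....***
.***....****
***....****.
**....****.*
*....****.**
....****.***
...****.***.
..****.***..
.****.***...
****.***....
***.***....*
**.***....**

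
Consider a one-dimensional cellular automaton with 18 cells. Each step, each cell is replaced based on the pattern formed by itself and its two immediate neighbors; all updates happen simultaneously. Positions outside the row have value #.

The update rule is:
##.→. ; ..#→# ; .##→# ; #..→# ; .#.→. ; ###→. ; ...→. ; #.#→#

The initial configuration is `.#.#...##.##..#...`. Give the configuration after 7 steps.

##.##.##.#.##.##.#

step 1: #.#.#.##.##.##.#.#
step 2: .#.#.##.##.##.#.##
step 3: #.#.##.##.##.#.##.
step 4: .#.##.##.##.#.##.#
step 5: #.##.##.##.#.##.##
step 6: .##.##.##.#.##.##.
step 7: ##.##.##.#.##.##.#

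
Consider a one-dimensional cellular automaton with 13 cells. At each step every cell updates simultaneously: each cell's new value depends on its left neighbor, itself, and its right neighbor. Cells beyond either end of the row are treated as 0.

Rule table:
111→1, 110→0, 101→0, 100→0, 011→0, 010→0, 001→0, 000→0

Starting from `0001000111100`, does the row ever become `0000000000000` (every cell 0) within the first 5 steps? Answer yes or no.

0000000011000
0000000000000
all cells are 0 at step 2

yes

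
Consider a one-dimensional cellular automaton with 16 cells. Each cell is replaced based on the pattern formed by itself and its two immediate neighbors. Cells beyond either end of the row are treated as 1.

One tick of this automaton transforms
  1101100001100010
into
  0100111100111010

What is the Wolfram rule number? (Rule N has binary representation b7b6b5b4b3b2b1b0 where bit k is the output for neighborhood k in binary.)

position 0: 111 → 0  (bit 7 = 0)
position 1: 110 → 1  (bit 6 = 1)
position 2: 101 → 0  (bit 5 = 0)
position 5: 100 → 1  (bit 4 = 1)
position 3: 011 → 0  (bit 3 = 0)
position 14: 010 → 1  (bit 2 = 1)
position 8: 001 → 0  (bit 1 = 0)
position 6: 000 → 1  (bit 0 = 1)
bits b7..b0 = 01010101 = 85

85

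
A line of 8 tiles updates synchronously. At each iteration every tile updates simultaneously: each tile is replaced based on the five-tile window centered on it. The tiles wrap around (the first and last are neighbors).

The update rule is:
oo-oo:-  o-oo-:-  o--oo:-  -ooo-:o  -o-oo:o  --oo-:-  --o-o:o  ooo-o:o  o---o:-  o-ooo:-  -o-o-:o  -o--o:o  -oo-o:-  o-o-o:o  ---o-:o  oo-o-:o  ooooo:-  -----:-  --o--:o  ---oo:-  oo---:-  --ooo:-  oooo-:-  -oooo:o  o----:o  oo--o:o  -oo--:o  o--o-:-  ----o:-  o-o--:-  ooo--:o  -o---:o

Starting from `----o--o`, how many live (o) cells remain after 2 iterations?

iteration 1: oo-ooo-o
iteration 2: oo--oo--
count of o: 4

4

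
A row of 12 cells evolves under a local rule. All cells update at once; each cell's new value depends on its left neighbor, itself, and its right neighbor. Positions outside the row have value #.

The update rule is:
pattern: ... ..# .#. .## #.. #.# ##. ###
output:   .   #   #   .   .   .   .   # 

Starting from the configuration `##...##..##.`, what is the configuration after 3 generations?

..#...#...#.

#...#...#...
...##..##..#
..#...#...#.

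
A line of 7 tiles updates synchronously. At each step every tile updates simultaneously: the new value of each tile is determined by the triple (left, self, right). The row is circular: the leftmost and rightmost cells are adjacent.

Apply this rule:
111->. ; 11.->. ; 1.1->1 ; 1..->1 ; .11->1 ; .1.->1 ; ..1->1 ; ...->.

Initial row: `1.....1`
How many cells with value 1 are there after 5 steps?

step 1: .1...11
step 2: 111.11.
step 3: 1..11.1
step 4: .111.11
step 5: 11..11.
count of 1: 4

4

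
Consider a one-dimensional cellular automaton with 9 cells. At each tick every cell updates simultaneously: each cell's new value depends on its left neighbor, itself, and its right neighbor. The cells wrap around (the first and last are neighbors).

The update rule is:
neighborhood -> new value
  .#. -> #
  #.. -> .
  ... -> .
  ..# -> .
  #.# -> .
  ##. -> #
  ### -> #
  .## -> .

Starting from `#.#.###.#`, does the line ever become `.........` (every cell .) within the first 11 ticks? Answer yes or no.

#.#..##..
#.#...#..
#.#...#..  (fixed point — unchanged through tick 11)
tick 11 is #.#...#.., still not uniform .

no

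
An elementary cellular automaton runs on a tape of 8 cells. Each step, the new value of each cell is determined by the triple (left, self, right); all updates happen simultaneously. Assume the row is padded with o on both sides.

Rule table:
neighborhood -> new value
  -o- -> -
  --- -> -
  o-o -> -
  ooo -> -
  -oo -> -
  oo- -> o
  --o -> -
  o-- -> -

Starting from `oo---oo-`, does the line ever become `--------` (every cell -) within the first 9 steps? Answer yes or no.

step 1: -o----o-
step 2: --------
all cells are - at step 2

yes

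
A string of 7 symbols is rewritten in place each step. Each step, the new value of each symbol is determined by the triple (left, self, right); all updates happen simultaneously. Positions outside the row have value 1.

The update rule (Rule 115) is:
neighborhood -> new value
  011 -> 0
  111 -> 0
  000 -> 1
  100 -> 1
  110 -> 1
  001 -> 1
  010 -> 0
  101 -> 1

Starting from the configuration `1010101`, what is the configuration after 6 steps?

step 1: 1101010
step 2: 0110101
step 3: 1011010
step 4: 1101101
step 5: 0110110
step 6: 1011011

1011011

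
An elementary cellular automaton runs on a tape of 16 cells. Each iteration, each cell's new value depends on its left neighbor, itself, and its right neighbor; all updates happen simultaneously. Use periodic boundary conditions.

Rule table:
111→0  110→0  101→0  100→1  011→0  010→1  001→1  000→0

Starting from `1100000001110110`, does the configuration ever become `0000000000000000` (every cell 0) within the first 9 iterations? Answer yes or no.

iteration 1: 0010000010000000
iteration 2: 0111000111000000
iteration 3: 1000101000100000
iteration 4: 1101101101110001
iteration 5: 0000000000001010
iteration 6: 0000000000011011
iteration 7: 1000000000100000
iteration 8: 1100000001110001
iteration 9: 0010000010001010
iteration 9 is 0010000010001010, still not uniform 0

no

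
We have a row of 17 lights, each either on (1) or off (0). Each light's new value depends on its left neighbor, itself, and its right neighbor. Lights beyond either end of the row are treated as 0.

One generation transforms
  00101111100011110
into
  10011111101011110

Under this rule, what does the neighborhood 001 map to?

0

At position 1 the neighborhood is 001; the next row has 0 there.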